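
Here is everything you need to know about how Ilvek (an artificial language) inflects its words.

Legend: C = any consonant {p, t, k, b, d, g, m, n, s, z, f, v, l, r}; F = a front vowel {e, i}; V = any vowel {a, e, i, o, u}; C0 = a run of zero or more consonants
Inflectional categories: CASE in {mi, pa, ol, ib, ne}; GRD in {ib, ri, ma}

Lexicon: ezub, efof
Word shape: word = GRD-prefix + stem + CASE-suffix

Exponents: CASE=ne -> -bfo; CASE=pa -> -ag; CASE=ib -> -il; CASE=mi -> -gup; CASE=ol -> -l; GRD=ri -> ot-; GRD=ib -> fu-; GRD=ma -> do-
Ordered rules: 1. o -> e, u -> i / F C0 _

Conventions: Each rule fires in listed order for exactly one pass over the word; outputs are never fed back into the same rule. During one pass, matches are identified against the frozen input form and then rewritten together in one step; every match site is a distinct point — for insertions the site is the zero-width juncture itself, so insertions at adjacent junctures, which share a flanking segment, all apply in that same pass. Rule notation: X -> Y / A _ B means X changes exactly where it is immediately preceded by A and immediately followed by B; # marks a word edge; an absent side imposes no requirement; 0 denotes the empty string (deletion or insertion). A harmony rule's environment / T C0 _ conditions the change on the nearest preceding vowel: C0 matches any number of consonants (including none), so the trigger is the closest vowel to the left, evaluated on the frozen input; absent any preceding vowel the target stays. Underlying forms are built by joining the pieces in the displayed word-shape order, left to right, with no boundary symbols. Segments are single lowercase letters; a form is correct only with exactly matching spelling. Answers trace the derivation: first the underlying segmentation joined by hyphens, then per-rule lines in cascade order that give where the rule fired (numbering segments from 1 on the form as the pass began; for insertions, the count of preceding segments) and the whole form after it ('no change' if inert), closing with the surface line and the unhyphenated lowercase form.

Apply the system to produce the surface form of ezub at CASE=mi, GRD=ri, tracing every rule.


underlying: ot-ezub-gup
1. o -> e, u -> i / F C0 _: fires at position(s) 5: otezibgup
surface: otezibgup


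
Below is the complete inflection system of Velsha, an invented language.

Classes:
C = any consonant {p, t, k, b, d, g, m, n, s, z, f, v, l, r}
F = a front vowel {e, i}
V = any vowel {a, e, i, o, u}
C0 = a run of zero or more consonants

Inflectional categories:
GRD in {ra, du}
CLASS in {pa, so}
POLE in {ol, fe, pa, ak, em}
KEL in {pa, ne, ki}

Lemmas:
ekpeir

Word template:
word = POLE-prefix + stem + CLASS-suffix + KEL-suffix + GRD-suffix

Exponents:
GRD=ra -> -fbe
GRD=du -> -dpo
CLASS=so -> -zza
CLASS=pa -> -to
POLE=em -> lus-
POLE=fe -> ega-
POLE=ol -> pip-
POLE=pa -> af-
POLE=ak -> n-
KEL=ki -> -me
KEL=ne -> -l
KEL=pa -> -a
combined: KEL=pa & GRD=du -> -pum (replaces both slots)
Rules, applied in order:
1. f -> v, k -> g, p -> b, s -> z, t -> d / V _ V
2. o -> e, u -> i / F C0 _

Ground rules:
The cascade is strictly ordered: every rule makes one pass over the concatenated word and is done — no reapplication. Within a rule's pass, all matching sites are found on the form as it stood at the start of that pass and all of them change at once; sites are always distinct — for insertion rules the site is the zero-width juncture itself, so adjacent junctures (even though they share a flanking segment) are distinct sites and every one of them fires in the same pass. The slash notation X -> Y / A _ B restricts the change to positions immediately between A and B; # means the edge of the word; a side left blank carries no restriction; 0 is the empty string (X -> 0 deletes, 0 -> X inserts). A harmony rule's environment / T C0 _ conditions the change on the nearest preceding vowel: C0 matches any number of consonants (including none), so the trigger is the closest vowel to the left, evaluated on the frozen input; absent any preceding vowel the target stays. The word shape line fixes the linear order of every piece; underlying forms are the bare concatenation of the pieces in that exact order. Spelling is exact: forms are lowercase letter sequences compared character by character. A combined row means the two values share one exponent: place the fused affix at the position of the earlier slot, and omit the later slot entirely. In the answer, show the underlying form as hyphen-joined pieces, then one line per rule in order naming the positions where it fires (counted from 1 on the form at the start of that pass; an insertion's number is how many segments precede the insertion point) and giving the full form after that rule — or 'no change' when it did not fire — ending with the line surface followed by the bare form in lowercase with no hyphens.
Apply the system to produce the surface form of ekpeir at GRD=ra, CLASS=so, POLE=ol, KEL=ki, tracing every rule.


underlying: pip-ekpeir-zza-me-fbe
1. f -> v, k -> g, p -> b, s -> z, t -> d / V _ V: fires at position(s) 3: pibekpeirzzamefbe
2. o -> e, u -> i / F C0 _: no change
surface: pibekpeirzzamefbe


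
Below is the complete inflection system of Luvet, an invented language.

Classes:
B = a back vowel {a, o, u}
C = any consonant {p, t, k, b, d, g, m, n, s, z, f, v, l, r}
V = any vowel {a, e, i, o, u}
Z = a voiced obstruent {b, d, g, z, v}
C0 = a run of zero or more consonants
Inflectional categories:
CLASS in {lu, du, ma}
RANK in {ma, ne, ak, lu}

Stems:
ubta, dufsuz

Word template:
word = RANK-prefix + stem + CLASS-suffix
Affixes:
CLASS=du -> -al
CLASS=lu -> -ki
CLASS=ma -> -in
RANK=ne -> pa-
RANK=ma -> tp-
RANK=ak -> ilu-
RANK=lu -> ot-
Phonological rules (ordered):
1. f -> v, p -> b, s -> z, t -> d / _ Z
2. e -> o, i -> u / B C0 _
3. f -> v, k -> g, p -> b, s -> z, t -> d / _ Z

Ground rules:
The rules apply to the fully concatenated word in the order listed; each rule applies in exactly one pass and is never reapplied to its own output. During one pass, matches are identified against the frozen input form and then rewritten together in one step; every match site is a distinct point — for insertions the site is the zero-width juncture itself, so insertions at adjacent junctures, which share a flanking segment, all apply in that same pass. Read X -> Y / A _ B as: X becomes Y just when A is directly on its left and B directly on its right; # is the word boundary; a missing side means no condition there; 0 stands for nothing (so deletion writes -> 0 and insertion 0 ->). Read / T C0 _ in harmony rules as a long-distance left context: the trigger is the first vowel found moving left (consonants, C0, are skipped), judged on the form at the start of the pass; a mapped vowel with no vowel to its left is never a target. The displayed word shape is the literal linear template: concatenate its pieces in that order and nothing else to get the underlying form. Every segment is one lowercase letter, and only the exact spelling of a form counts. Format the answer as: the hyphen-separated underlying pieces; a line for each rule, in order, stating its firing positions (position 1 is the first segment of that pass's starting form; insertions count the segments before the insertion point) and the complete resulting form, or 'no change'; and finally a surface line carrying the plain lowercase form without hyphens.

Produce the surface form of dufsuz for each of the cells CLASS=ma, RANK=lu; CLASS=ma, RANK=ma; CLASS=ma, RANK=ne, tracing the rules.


cell CLASS=ma, RANK=lu:
underlying: ot-dufsuz-in
1. f -> v, p -> b, s -> z, t -> d / _ Z: fires at position(s) 2: oddufsuzin
2. e -> o, i -> u / B C0 _: fires at position(s) 9: oddufsuzun
3. f -> v, k -> g, p -> b, s -> z, t -> d / _ Z: no change
surface: oddufsuzun

cell CLASS=ma, RANK=ma:
underlying: tp-dufsuz-in
1. f -> v, p -> b, s -> z, t -> d / _ Z: fires at position(s) 2: tbdufsuzin
2. e -> o, i -> u / B C0 _: fires at position(s) 9: tbdufsuzun
3. f -> v, k -> g, p -> b, s -> z, t -> d / _ Z: fires at position(s) 1: dbdufsuzun
surface: dbdufsuzun

cell CLASS=ma, RANK=ne:
underlying: pa-dufsuz-in
1. f -> v, p -> b, s -> z, t -> d / _ Z: no change
2. e -> o, i -> u / B C0 _: fires at position(s) 9: padufsuzun
3. f -> v, k -> g, p -> b, s -> z, t -> d / _ Z: no change
surface: padufsuzun


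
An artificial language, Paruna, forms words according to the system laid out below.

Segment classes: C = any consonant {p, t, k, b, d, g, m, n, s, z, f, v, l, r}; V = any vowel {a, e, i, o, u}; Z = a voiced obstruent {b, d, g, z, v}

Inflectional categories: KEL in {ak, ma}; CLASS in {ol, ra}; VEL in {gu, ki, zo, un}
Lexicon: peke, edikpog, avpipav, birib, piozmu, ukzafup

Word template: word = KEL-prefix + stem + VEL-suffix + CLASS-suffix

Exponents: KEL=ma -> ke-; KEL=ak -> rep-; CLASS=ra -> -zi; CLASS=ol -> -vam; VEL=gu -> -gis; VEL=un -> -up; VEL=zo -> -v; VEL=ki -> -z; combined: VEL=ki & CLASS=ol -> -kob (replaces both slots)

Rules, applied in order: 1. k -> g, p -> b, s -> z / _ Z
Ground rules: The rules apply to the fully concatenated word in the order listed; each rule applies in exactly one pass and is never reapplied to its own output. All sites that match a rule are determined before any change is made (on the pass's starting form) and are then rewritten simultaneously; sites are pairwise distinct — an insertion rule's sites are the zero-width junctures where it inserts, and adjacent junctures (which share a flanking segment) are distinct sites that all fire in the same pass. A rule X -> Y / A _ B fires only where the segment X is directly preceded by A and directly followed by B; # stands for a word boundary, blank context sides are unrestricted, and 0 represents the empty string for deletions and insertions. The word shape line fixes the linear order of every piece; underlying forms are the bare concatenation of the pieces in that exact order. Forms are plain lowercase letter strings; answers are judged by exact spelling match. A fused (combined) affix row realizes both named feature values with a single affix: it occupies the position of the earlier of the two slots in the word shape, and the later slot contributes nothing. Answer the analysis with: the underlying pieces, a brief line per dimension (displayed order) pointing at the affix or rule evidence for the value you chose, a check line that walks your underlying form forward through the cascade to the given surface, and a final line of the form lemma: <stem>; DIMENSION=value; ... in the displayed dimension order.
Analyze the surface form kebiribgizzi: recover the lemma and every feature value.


underlying: ke-birib-gis-zi
KEL=ma - signalled by the affix ke-
CLASS=ra - signalled by the affix -zi
VEL=gu - signalled by the affix -gis
check: kebiribgiszi -> kebiribgizzi
lemma: birib; KEL=ma; CLASS=ra; VEL=gu


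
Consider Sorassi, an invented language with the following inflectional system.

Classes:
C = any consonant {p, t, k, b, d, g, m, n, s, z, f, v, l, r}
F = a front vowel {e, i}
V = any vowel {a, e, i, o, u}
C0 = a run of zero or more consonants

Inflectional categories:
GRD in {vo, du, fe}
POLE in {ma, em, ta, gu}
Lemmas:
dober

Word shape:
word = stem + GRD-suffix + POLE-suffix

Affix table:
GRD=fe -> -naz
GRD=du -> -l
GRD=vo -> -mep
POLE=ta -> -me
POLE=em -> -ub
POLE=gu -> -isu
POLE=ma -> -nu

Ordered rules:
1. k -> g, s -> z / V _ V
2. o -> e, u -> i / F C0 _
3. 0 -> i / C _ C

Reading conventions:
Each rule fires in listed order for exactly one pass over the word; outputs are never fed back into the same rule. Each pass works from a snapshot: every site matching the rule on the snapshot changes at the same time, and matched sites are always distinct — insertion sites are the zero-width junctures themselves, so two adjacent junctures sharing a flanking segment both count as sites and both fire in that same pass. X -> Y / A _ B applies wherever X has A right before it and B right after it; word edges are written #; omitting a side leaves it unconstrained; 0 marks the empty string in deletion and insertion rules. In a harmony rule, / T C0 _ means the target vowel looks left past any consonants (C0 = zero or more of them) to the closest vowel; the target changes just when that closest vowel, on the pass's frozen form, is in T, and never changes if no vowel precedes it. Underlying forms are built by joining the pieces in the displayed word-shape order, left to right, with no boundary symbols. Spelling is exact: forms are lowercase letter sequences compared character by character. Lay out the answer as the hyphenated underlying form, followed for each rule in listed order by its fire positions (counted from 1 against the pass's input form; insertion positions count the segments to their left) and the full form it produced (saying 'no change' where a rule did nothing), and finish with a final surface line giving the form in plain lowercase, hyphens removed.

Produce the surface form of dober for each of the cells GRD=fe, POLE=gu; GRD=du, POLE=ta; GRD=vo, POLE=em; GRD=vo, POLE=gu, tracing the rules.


cell GRD=fe, POLE=gu:
underlying: dober-naz-isu
1. k -> g, s -> z / V _ V: fires at position(s) 10: dobernazizu
2. o -> e, u -> i / F C0 _: fires at position(s) 11: dobernazizi
3. 0 -> i / C _ C: inserts after position(s) 5: doberinazizi
surface: doberinazizi

cell GRD=du, POLE=ta:
underlying: dober-l-me
1. k -> g, s -> z / V _ V: no change
2. o -> e, u -> i / F C0 _: no change
3. 0 -> i / C _ C: inserts after position(s) 5, 6: doberilime
surface: doberilime

cell GRD=vo, POLE=em:
underlying: dober-mep-ub
1. k -> g, s -> z / V _ V: no change
2. o -> e, u -> i / F C0 _: fires at position(s) 9: dobermepib
3. 0 -> i / C _ C: inserts after position(s) 5: doberimepib
surface: doberimepib

cell GRD=vo, POLE=gu:
underlying: dober-mep-isu
1. k -> g, s -> z / V _ V: fires at position(s) 10: dobermepizu
2. o -> e, u -> i / F C0 _: fires at position(s) 11: dobermepizi
3. 0 -> i / C _ C: inserts after position(s) 5: doberimepizi
surface: doberimepizi


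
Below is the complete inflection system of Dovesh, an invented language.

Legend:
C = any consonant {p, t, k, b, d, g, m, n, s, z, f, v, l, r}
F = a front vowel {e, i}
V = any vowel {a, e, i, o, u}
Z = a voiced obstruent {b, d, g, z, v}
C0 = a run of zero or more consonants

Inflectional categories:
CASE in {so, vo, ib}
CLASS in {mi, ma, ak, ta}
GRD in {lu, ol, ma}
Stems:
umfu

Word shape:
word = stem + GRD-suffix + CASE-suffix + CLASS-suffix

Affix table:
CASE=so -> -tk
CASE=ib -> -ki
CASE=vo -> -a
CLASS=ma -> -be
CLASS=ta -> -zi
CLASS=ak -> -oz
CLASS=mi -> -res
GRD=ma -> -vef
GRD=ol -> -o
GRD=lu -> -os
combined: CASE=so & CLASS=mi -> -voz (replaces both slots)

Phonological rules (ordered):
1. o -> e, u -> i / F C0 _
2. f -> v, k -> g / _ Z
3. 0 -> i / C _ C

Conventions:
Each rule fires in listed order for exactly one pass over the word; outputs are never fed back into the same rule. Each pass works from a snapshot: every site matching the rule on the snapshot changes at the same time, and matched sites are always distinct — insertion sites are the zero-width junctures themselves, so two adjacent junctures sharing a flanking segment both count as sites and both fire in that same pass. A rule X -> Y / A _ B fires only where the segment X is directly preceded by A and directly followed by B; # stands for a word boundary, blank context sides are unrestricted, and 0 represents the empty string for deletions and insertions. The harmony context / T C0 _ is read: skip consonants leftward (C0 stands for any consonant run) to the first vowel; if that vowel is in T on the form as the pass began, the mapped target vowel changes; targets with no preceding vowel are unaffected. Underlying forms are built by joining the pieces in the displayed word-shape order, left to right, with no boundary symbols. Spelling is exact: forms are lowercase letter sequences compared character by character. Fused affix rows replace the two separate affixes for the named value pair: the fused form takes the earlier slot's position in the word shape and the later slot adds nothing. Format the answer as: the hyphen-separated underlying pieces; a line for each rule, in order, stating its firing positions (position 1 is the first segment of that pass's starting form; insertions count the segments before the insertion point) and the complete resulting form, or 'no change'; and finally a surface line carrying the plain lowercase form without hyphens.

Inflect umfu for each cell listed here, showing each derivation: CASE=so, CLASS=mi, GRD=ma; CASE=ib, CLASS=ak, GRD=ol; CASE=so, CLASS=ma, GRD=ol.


cell CASE=so, CLASS=mi, GRD=ma:
underlying: umfu-vef-voz
1. o -> e, u -> i / F C0 _: fires at position(s) 9: umfuvefvez
2. f -> v, k -> g / _ Z: fires at position(s) 7: umfuvevvez
3. 0 -> i / C _ C: inserts after position(s) 2, 7: umifuvevivez
surface: umifuvevivez

cell CASE=ib, CLASS=ak, GRD=ol:
underlying: umfu-o-ki-oz
1. o -> e, u -> i / F C0 _: fires at position(s) 8: umfuokiez
2. f -> v, k -> g / _ Z: no change
3. 0 -> i / C _ C: inserts after position(s) 2: umifuokiez
surface: umifuokiez

cell CASE=so, CLASS=ma, GRD=ol:
underlying: umfu-o-tk-be
1. o -> e, u -> i / F C0 _: no change
2. f -> v, k -> g / _ Z: fires at position(s) 7: umfuotgbe
3. 0 -> i / C _ C: inserts after position(s) 2, 6, 7: umifuotigibe
surface: umifuotigibe


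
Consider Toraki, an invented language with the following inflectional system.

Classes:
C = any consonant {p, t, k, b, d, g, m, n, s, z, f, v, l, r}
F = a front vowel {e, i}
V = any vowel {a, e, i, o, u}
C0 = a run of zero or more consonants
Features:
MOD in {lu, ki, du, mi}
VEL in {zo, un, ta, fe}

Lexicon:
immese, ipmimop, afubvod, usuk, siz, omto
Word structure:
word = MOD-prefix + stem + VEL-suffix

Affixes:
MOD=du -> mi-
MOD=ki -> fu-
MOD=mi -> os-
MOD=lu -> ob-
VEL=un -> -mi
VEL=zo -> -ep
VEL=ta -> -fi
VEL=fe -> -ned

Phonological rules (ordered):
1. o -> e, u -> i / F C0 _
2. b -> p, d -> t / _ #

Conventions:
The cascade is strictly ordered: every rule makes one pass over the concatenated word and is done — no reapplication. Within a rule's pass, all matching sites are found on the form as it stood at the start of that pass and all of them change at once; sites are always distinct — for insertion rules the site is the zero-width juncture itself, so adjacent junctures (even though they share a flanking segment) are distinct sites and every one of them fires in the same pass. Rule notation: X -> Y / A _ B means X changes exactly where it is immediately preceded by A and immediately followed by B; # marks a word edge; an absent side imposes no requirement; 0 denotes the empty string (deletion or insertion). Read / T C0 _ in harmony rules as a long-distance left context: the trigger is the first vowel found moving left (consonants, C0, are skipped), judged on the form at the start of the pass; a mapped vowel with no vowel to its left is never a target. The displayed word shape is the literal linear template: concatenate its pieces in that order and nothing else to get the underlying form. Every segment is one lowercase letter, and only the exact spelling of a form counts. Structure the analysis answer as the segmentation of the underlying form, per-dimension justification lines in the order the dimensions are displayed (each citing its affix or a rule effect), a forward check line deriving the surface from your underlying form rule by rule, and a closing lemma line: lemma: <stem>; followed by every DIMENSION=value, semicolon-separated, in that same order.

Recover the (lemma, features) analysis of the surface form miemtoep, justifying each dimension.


underlying: mi-omto-ep
MOD=du - signalled by the affix mi-
VEL=zo - signalled by the affix -ep
check: miomtoep -> miemtoep -> miemtoep
lemma: omto; MOD=du; VEL=zo


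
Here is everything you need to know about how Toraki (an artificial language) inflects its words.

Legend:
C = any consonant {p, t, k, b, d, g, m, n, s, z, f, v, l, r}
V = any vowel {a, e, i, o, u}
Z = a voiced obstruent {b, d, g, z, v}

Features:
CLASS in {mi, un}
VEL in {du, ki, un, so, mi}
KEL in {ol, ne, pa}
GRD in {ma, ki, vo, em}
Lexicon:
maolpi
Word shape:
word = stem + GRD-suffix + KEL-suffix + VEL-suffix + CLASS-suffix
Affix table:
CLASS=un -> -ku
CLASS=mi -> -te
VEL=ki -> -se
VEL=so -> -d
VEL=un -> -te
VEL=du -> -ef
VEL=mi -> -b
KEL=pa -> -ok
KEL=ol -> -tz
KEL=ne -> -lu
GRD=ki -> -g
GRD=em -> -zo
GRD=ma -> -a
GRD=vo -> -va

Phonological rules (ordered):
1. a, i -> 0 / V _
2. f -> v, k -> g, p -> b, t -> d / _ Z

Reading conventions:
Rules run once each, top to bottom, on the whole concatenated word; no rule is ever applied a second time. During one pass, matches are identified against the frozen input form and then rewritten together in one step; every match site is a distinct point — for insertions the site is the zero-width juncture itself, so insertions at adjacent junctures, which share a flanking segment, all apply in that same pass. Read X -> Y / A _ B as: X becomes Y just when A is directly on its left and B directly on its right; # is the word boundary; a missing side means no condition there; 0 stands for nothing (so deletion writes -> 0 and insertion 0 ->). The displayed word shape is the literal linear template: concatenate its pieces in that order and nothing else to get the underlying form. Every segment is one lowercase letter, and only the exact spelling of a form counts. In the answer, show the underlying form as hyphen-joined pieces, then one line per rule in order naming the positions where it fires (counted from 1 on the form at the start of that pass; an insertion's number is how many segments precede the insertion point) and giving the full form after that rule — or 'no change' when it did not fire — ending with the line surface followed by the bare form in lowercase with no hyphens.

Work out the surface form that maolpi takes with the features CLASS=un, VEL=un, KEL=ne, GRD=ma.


underlying: maolpi-a-lu-te-ku
1. a, i -> 0 / V _: fires at position(s) 7: maolpiluteku
2. f -> v, k -> g, p -> b, t -> d / _ Z: no change
surface: maolpiluteku


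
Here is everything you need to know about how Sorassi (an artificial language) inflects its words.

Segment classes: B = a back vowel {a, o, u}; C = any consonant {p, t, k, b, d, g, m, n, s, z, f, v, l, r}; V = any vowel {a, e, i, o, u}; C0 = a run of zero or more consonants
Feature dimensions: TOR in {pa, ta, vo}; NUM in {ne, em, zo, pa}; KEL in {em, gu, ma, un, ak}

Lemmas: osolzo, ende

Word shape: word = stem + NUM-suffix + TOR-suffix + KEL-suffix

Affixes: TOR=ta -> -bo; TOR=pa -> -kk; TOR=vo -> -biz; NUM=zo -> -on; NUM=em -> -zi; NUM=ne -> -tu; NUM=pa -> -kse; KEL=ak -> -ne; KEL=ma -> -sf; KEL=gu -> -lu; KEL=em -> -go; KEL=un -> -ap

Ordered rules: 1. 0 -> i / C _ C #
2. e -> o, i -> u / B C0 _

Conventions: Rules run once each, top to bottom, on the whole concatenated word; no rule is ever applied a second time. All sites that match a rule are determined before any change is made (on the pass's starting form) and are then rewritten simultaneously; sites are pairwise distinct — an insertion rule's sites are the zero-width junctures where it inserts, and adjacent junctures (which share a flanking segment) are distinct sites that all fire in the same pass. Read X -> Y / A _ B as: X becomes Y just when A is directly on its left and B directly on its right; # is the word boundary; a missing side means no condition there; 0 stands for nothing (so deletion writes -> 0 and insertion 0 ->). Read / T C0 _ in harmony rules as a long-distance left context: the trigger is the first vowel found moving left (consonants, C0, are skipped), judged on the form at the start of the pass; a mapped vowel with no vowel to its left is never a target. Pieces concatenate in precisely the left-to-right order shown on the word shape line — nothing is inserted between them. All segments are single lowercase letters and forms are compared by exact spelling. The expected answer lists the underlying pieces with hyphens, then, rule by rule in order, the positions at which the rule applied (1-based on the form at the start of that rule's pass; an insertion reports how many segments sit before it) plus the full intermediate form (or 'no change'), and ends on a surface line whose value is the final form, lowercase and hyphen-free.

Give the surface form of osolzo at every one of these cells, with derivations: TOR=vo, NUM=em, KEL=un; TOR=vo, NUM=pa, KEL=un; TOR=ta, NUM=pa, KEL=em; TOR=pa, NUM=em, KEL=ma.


cell TOR=vo, NUM=em, KEL=un:
underlying: osolzo-zi-biz-ap
1. 0 -> i / C _ C #: no change
2. e -> o, i -> u / B C0 _: fires at position(s) 8: osolzozubizap
surface: osolzozubizap

cell TOR=vo, NUM=pa, KEL=un:
underlying: osolzo-kse-biz-ap
1. 0 -> i / C _ C #: no change
2. e -> o, i -> u / B C0 _: fires at position(s) 9: osolzoksobizap
surface: osolzoksobizap

cell TOR=ta, NUM=pa, KEL=em:
underlying: osolzo-kse-bo-go
1. 0 -> i / C _ C #: no change
2. e -> o, i -> u / B C0 _: fires at position(s) 9: osolzoksobogo
surface: osolzoksobogo

cell TOR=pa, NUM=em, KEL=ma:
underlying: osolzo-zi-kk-sf
1. 0 -> i / C _ C #: inserts after position(s) 11: osolzozikksif
2. e -> o, i -> u / B C0 _: fires at position(s) 8: osolzozukksif
surface: osolzozukksif


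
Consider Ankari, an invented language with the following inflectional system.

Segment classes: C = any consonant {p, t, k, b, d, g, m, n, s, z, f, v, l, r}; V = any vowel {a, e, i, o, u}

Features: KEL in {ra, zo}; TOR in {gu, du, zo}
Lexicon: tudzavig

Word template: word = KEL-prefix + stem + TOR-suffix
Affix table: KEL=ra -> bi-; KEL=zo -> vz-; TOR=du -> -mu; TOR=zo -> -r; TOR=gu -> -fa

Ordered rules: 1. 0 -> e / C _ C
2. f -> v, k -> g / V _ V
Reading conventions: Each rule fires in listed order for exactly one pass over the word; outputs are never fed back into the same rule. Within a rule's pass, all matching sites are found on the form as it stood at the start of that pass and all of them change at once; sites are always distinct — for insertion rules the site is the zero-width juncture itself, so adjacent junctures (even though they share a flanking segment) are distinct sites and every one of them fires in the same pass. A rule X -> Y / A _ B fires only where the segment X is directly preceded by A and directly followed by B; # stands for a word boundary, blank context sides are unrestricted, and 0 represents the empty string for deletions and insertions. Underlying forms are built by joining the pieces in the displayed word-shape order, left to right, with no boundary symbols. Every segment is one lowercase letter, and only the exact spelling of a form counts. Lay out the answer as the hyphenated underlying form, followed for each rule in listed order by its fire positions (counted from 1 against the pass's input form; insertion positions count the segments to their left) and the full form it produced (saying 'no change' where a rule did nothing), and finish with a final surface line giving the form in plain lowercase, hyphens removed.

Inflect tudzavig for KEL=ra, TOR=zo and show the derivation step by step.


underlying: bi-tudzavig-r
1. 0 -> e / C _ C: inserts after position(s) 5, 10: bitudezaviger
2. f -> v, k -> g / V _ V: no change
surface: bitudezaviger


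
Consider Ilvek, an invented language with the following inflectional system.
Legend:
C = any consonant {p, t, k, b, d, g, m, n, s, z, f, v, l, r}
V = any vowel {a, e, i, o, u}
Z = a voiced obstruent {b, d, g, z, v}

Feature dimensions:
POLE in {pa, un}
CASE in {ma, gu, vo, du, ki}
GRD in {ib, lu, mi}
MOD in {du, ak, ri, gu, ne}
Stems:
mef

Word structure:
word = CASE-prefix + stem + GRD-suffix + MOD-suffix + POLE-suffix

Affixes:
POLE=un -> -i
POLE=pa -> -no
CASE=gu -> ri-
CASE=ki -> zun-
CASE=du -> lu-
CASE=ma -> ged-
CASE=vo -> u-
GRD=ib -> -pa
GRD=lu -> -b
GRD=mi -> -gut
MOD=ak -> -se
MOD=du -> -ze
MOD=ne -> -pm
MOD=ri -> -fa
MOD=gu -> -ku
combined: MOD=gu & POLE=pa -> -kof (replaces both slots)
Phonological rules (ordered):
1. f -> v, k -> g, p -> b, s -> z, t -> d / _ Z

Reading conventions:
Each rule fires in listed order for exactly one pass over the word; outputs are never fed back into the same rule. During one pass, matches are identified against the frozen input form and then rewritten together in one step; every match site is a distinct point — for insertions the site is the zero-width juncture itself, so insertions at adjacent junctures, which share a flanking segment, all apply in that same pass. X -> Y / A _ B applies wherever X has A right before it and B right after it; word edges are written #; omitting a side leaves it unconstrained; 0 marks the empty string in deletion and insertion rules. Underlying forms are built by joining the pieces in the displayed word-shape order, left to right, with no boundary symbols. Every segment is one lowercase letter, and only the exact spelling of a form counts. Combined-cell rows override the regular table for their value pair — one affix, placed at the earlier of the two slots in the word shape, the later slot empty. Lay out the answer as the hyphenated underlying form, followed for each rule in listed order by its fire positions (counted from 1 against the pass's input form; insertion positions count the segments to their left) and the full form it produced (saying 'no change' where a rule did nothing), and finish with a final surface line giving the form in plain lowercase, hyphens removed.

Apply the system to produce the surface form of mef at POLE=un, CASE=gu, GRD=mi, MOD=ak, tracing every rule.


underlying: ri-mef-gut-se-i
1. f -> v, k -> g, p -> b, s -> z, t -> d / _ Z: fires at position(s) 5: rimevgutsei
surface: rimevgutsei


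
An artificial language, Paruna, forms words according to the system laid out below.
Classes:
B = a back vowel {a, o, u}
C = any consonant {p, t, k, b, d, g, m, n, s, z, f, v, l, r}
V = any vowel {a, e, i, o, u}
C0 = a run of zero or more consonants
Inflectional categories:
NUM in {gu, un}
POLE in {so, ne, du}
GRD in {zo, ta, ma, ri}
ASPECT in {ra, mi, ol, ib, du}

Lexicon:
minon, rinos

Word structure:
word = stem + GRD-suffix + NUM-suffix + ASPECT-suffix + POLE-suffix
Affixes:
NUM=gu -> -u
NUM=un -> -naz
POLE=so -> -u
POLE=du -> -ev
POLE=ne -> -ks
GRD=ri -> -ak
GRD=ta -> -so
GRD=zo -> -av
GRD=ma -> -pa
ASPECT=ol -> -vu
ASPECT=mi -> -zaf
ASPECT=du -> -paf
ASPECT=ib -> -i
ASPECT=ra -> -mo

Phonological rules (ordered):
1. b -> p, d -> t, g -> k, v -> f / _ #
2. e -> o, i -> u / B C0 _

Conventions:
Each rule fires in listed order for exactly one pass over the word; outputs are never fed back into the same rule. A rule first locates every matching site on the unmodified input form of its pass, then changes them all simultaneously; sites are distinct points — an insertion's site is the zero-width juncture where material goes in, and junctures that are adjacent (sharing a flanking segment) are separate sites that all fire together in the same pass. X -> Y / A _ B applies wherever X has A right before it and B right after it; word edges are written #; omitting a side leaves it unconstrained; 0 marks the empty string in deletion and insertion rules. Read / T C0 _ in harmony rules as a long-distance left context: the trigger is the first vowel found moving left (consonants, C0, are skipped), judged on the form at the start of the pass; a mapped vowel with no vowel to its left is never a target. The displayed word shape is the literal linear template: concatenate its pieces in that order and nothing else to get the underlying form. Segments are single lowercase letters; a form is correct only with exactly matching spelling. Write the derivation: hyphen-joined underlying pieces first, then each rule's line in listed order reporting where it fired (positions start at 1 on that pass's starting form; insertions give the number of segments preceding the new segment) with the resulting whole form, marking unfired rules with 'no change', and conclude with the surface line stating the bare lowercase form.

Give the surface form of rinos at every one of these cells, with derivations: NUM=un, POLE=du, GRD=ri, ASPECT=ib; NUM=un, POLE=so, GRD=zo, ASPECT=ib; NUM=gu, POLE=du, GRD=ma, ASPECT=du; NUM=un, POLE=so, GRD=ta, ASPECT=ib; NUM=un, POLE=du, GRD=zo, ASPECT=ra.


cell NUM=un, POLE=du, GRD=ri, ASPECT=ib:
underlying: rinos-ak-naz-i-ev
1. b -> p, d -> t, g -> k, v -> f / _ #: fires at position(s) 13: rinosaknazief
2. e -> o, i -> u / B C0 _: fires at position(s) 11: rinosaknazuef
surface: rinosaknazuef

cell NUM=un, POLE=so, GRD=zo, ASPECT=ib:
underlying: rinos-av-naz-i-u
1. b -> p, d -> t, g -> k, v -> f / _ #: no change
2. e -> o, i -> u / B C0 _: fires at position(s) 11: rinosavnazuu
surface: rinosavnazuu

cell NUM=gu, POLE=du, GRD=ma, ASPECT=du:
underlying: rinos-pa-u-paf-ev
1. b -> p, d -> t, g -> k, v -> f / _ #: fires at position(s) 13: rinospaupafef
2. e -> o, i -> u / B C0 _: fires at position(s) 12: rinospaupafof
surface: rinospaupafof

cell NUM=un, POLE=so, GRD=ta, ASPECT=ib:
underlying: rinos-so-naz-i-u
1. b -> p, d -> t, g -> k, v -> f / _ #: no change
2. e -> o, i -> u / B C0 _: fires at position(s) 11: rinossonazuu
surface: rinossonazuu

cell NUM=un, POLE=du, GRD=zo, ASPECT=ra:
underlying: rinos-av-naz-mo-ev
1. b -> p, d -> t, g -> k, v -> f / _ #: fires at position(s) 14: rinosavnazmoef
2. e -> o, i -> u / B C0 _: fires at position(s) 13: rinosavnazmoof
surface: rinosavnazmoof


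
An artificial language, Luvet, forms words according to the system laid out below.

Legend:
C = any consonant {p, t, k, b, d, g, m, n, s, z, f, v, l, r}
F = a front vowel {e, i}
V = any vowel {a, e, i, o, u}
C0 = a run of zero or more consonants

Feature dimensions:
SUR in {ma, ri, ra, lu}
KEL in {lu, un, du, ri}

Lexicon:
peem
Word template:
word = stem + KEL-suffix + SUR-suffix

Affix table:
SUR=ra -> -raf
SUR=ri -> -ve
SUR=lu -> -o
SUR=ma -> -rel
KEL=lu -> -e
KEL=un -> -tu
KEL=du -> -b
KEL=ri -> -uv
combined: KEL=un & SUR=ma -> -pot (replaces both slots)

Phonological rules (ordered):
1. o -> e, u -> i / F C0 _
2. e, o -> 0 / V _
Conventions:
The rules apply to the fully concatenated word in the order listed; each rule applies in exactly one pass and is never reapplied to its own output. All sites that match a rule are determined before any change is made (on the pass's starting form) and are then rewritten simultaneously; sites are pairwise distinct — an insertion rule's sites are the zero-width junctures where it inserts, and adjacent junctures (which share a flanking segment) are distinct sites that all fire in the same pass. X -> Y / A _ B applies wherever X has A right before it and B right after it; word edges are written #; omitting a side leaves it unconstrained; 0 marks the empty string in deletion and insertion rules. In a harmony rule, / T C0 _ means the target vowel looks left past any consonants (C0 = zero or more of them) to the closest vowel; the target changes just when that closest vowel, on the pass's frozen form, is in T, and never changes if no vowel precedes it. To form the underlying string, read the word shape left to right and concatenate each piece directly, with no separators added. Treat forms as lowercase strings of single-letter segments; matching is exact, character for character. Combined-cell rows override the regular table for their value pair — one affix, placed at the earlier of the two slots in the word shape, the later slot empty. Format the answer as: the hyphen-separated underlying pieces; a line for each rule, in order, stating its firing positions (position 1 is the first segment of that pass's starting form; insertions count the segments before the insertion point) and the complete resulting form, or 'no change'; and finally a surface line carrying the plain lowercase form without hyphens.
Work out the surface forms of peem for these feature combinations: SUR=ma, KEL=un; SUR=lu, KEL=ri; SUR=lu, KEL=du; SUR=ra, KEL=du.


cell SUR=ma, KEL=un:
underlying: peem-pot
1. o -> e, u -> i / F C0 _: fires at position(s) 6: peempet
2. e, o -> 0 / V _: fires at position(s) 3: pempet
surface: pempet

cell SUR=lu, KEL=ri:
underlying: peem-uv-o
1. o -> e, u -> i / F C0 _: fires at position(s) 5: peemivo
2. e, o -> 0 / V _: fires at position(s) 3: pemivo
surface: pemivo

cell SUR=lu, KEL=du:
underlying: peem-b-o
1. o -> e, u -> i / F C0 _: fires at position(s) 6: peembe
2. e, o -> 0 / V _: fires at position(s) 3: pembe
surface: pembe

cell SUR=ra, KEL=du:
underlying: peem-b-raf
1. o -> e, u -> i / F C0 _: no change
2. e, o -> 0 / V _: fires at position(s) 3: pembraf
surface: pembraf


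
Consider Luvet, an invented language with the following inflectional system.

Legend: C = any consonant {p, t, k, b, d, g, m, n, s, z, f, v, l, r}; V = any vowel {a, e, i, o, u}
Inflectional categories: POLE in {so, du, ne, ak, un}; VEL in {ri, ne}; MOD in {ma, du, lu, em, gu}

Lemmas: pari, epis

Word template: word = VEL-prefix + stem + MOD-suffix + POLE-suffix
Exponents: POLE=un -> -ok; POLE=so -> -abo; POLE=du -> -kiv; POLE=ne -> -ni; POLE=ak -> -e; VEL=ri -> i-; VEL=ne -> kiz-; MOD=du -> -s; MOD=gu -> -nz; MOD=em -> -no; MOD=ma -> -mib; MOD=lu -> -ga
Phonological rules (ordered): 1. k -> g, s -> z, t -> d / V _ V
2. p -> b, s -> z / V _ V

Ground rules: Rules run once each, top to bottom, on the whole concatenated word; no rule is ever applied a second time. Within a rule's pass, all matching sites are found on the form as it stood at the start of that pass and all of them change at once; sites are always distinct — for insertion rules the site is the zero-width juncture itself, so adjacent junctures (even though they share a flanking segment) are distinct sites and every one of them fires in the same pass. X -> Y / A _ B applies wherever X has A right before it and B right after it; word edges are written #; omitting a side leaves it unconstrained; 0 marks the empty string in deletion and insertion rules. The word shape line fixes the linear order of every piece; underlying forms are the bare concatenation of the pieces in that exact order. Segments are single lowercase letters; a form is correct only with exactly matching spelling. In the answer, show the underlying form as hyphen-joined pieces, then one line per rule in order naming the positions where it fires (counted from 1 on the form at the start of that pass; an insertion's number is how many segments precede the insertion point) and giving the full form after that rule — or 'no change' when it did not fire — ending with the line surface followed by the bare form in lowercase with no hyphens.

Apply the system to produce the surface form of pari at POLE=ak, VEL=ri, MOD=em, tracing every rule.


underlying: i-pari-no-e
1. k -> g, s -> z, t -> d / V _ V: no change
2. p -> b, s -> z / V _ V: fires at position(s) 2: ibarinoe
surface: ibarinoe


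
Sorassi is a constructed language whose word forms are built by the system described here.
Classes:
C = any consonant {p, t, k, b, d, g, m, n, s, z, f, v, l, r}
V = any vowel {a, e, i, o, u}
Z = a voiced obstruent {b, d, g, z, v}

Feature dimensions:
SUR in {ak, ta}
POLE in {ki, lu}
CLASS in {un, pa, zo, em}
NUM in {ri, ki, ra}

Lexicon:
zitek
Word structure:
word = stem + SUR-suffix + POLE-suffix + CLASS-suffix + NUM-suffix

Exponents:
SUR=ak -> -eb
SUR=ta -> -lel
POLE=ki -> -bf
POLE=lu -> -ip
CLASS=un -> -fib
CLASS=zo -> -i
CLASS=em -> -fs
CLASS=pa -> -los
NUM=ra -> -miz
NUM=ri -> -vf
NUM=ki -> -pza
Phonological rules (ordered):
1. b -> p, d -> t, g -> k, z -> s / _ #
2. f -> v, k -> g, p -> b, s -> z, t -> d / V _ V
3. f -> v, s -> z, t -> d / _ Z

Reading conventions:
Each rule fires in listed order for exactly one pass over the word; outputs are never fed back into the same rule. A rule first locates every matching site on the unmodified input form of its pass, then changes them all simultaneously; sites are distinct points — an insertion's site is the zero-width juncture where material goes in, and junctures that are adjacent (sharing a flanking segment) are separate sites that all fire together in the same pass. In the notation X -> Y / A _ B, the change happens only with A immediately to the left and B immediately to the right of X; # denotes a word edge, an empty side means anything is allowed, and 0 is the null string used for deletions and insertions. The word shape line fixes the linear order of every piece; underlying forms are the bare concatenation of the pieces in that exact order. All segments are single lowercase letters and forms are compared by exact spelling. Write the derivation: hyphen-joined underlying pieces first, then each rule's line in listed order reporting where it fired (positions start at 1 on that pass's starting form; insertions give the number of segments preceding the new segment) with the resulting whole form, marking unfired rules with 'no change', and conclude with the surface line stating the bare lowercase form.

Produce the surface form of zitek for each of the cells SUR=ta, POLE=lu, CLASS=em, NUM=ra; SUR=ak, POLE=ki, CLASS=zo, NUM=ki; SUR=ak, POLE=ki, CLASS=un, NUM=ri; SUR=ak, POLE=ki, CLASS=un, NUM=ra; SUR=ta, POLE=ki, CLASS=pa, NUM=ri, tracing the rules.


cell SUR=ta, POLE=lu, CLASS=em, NUM=ra:
underlying: zitek-lel-ip-fs-miz
1. b -> p, d -> t, g -> k, z -> s / _ #: fires at position(s) 15: ziteklelipfsmis
2. f -> v, k -> g, p -> b, s -> z, t -> d / V _ V: fires at position(s) 3: zideklelipfsmis
3. f -> v, s -> z, t -> d / _ Z: no change
surface: zideklelipfsmis

cell SUR=ak, POLE=ki, CLASS=zo, NUM=ki:
underlying: zitek-eb-bf-i-pza
1. b -> p, d -> t, g -> k, z -> s / _ #: no change
2. f -> v, k -> g, p -> b, s -> z, t -> d / V _ V: fires at position(s) 3, 5: zidegebbfipza
3. f -> v, s -> z, t -> d / _ Z: no change
surface: zidegebbfipza

cell SUR=ak, POLE=ki, CLASS=un, NUM=ri:
underlying: zitek-eb-bf-fib-vf
1. b -> p, d -> t, g -> k, z -> s / _ #: no change
2. f -> v, k -> g, p -> b, s -> z, t -> d / V _ V: fires at position(s) 3, 5: zidegebbffibvf
3. f -> v, s -> z, t -> d / _ Z: no change
surface: zidegebbffibvf

cell SUR=ak, POLE=ki, CLASS=un, NUM=ra:
underlying: zitek-eb-bf-fib-miz
1. b -> p, d -> t, g -> k, z -> s / _ #: fires at position(s) 15: zitekebbffibmis
2. f -> v, k -> g, p -> b, s -> z, t -> d / V _ V: fires at position(s) 3, 5: zidegebbffibmis
3. f -> v, s -> z, t -> d / _ Z: no change
surface: zidegebbffibmis

cell SUR=ta, POLE=ki, CLASS=pa, NUM=ri:
underlying: zitek-lel-bf-los-vf
1. b -> p, d -> t, g -> k, z -> s / _ #: no change
2. f -> v, k -> g, p -> b, s -> z, t -> d / V _ V: fires at position(s) 3: zideklelbflosvf
3. f -> v, s -> z, t -> d / _ Z: fires at position(s) 13: zideklelbflozvf
surface: zideklelbflozvf
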